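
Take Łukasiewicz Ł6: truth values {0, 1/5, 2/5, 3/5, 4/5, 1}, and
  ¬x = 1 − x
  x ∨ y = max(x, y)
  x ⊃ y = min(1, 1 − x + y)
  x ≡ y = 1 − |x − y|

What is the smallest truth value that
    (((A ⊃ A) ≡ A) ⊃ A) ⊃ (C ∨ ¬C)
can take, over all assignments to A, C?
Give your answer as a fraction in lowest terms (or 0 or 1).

3/5

Take A = 0, C = 2/5:
A ⊃ A = 0 ⊃ 0 = 1
(A ⊃ A) ≡ A = 1 ≡ 0 = 0
((A ⊃ A) ≡ A) ⊃ A = 0 ⊃ 0 = 1
¬C = ¬2/5 = 3/5
C ∨ ¬C = 2/5 ∨ 3/5 = 3/5
(((A ⊃ A) ≡ A) ⊃ A) ⊃ (C ∨ ¬C) = 1 ⊃ 3/5 = 3/5
No assignment yields a value below 3/5, so this is the minimum.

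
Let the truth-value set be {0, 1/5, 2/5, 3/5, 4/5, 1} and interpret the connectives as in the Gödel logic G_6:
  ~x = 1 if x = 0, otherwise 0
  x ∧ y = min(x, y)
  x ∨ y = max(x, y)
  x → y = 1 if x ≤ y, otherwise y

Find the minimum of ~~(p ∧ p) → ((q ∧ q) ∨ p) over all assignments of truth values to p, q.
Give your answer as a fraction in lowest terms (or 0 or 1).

1/5

Take p = 1/5, q = 0:
p ∧ p = 1/5 ∧ 1/5 = 1/5
~(p ∧ p) = ~1/5 = 0
~~(p ∧ p) = ~0 = 1
q ∧ q = 0 ∧ 0 = 0
(q ∧ q) ∨ p = 0 ∨ 1/5 = 1/5
~~(p ∧ p) → ((q ∧ q) ∨ p) = 1 → 1/5 = 1/5
No assignment yields a value below 1/5, so this is the minimum.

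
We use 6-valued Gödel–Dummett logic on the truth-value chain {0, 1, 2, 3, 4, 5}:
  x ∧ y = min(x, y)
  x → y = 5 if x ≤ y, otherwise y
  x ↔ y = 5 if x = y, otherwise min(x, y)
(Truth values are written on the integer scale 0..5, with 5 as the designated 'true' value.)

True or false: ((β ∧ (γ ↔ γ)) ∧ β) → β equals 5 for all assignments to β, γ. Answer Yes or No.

At β = 5, γ = 3, for instance:
γ ↔ γ = 3 ↔ 3 = 5
β ∧ (γ ↔ γ) = 5 ∧ 5 = 5
(β ∧ (γ ↔ γ)) ∧ β = 5 ∧ 5 = 5
((β ∧ (γ ↔ γ)) ∧ β) → β = 5 → 5 = 5
and checking the remaining 35 assignments likewise gives ≥ 5 in every case.

Yes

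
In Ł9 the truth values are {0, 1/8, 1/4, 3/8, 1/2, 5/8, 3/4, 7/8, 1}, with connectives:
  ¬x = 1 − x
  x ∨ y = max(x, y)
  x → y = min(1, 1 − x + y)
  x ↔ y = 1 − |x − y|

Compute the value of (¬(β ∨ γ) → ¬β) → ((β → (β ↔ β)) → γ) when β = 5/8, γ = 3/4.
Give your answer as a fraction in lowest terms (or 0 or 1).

β ∨ γ = 5/8 ∨ 3/4 = 3/4
¬(β ∨ γ) = ¬3/4 = 1/4
¬β = ¬5/8 = 3/8
¬(β ∨ γ) → ¬β = 1/4 → 3/8 = 1
β ↔ β = 5/8 ↔ 5/8 = 1
β → (β ↔ β) = 5/8 → 1 = 1
(β → (β ↔ β)) → γ = 1 → 3/4 = 3/4
(¬(β ∨ γ) → ¬β) → ((β → (β ↔ β)) → γ) = 1 → 3/4 = 3/4

3/4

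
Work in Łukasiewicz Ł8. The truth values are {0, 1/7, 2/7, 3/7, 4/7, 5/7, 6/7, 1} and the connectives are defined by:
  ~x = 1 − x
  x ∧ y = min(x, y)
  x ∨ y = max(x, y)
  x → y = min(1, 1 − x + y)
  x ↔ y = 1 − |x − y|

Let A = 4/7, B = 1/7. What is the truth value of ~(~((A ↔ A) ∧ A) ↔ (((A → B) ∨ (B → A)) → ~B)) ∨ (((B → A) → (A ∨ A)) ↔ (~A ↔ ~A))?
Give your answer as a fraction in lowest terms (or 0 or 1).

4/7

A ↔ A = 4/7 ↔ 4/7 = 1
(A ↔ A) ∧ A = 1 ∧ 4/7 = 4/7
~((A ↔ A) ∧ A) = ~4/7 = 3/7
A → B = 4/7 → 1/7 = 4/7
B → A = 1/7 → 4/7 = 1
(A → B) ∨ (B → A) = 4/7 ∨ 1 = 1
~B = ~1/7 = 6/7
((A → B) ∨ (B → A)) → ~B = 1 → 6/7 = 6/7
~((A ↔ A) ∧ A) ↔ (((A → B) ∨ (B → A)) → ~B) = 3/7 ↔ 6/7 = 4/7
~(~((A ↔ A) ∧ A) ↔ (((A → B) ∨ (B → A)) → ~B)) = ~4/7 = 3/7
B → A = 1/7 → 4/7 = 1
A ∨ A = 4/7 ∨ 4/7 = 4/7
(B → A) → (A ∨ A) = 1 → 4/7 = 4/7
~A = ~4/7 = 3/7
~A = ~4/7 = 3/7
~A ↔ ~A = 3/7 ↔ 3/7 = 1
((B → A) → (A ∨ A)) ↔ (~A ↔ ~A) = 4/7 ↔ 1 = 4/7
~(~((A ↔ A) ∧ A) ↔ (((A → B) ∨ (B → A)) → ~B)) ∨ (((B → A) → (A ∨ A)) ↔ (~A ↔ ~A)) = 3/7 ∨ 4/7 = 4/7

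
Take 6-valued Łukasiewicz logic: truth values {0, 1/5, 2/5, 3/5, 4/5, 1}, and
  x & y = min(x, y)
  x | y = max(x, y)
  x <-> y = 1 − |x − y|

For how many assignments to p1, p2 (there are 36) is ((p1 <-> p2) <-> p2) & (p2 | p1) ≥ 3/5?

23

value 1: 6 assignments (counts)
value 4/5: 8 assignments (counts)
value 3/5: 9 assignments (counts)
value 2/5: 7 assignments
value 1/5: 4 assignments
value 0: 2 assignments
So 23 of the 36 assignments meet the threshold.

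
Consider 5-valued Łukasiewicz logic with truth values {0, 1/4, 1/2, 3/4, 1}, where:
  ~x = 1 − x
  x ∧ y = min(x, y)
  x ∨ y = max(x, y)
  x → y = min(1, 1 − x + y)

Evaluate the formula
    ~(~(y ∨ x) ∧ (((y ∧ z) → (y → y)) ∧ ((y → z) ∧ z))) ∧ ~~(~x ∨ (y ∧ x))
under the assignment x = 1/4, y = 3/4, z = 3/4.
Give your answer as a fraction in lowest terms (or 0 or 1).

3/4

y ∨ x = 3/4 ∨ 1/4 = 3/4
~(y ∨ x) = ~3/4 = 1/4
y ∧ z = 3/4 ∧ 3/4 = 3/4
y → y = 3/4 → 3/4 = 1
(y ∧ z) → (y → y) = 3/4 → 1 = 1
y → z = 3/4 → 3/4 = 1
(y → z) ∧ z = 1 ∧ 3/4 = 3/4
((y ∧ z) → (y → y)) ∧ ((y → z) ∧ z) = 1 ∧ 3/4 = 3/4
~(y ∨ x) ∧ (((y ∧ z) → (y → y)) ∧ ((y → z) ∧ z)) = 1/4 ∧ 3/4 = 1/4
~(~(y ∨ x) ∧ (((y ∧ z) → (y → y)) ∧ ((y → z) ∧ z))) = ~1/4 = 3/4
~x = ~1/4 = 3/4
y ∧ x = 3/4 ∧ 1/4 = 1/4
~x ∨ (y ∧ x) = 3/4 ∨ 1/4 = 3/4
~(~x ∨ (y ∧ x)) = ~3/4 = 1/4
~~(~x ∨ (y ∧ x)) = ~1/4 = 3/4
~(~(y ∨ x) ∧ (((y ∧ z) → (y → y)) ∧ ((y → z) ∧ z))) ∧ ~~(~x ∨ (y ∧ x)) = 3/4 ∧ 3/4 = 3/4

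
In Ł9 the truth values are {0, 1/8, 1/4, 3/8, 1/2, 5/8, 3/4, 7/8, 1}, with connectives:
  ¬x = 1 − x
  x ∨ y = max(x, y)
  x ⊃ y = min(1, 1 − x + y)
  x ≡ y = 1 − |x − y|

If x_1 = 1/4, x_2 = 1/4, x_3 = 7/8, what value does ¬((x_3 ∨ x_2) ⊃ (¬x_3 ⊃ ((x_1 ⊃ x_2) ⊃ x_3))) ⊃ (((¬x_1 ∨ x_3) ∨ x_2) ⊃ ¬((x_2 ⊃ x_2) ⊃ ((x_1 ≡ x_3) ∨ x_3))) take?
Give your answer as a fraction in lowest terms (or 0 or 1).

1

x_3 ∨ x_2 = 7/8 ∨ 1/4 = 7/8
¬x_3 = ¬7/8 = 1/8
x_1 ⊃ x_2 = 1/4 ⊃ 1/4 = 1
(x_1 ⊃ x_2) ⊃ x_3 = 1 ⊃ 7/8 = 7/8
¬x_3 ⊃ ((x_1 ⊃ x_2) ⊃ x_3) = 1/8 ⊃ 7/8 = 1
(x_3 ∨ x_2) ⊃ (¬x_3 ⊃ ((x_1 ⊃ x_2) ⊃ x_3)) = 7/8 ⊃ 1 = 1
¬((x_3 ∨ x_2) ⊃ (¬x_3 ⊃ ((x_1 ⊃ x_2) ⊃ x_3))) = ¬1 = 0
¬x_1 = ¬1/4 = 3/4
¬x_1 ∨ x_3 = 3/4 ∨ 7/8 = 7/8
(¬x_1 ∨ x_3) ∨ x_2 = 7/8 ∨ 1/4 = 7/8
x_2 ⊃ x_2 = 1/4 ⊃ 1/4 = 1
x_1 ≡ x_3 = 1/4 ≡ 7/8 = 3/8
(x_1 ≡ x_3) ∨ x_3 = 3/8 ∨ 7/8 = 7/8
(x_2 ⊃ x_2) ⊃ ((x_1 ≡ x_3) ∨ x_3) = 1 ⊃ 7/8 = 7/8
¬((x_2 ⊃ x_2) ⊃ ((x_1 ≡ x_3) ∨ x_3)) = ¬7/8 = 1/8
((¬x_1 ∨ x_3) ∨ x_2) ⊃ ¬((x_2 ⊃ x_2) ⊃ ((x_1 ≡ x_3) ∨ x_3)) = 7/8 ⊃ 1/8 = 1/4
¬((x_3 ∨ x_2) ⊃ (¬x_3 ⊃ ((x_1 ⊃ x_2) ⊃ x_3))) ⊃ (((¬x_1 ∨ x_3) ∨ x_2) ⊃ ¬((x_2 ⊃ x_2) ⊃ ((x_1 ≡ x_3) ∨ x_3))) = 0 ⊃ 1/4 = 1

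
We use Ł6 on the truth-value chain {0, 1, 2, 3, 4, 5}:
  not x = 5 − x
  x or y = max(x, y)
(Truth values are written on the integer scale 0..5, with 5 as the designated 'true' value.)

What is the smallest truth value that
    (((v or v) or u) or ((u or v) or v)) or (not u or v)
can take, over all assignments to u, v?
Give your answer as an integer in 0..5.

Take u = 2, v = 0:
v or v = 0 or 0 = 0
(v or v) or u = 0 or 2 = 2
u or v = 2 or 0 = 2
(u or v) or v = 2 or 0 = 2
((v or v) or u) or ((u or v) or v) = 2 or 2 = 2
not u = not 2 = 3
not u or v = 3 or 0 = 3
(((v or v) or u) or ((u or v) or v)) or (not u or v) = 2 or 3 = 3
No assignment yields a value below 3, so this is the minimum.

3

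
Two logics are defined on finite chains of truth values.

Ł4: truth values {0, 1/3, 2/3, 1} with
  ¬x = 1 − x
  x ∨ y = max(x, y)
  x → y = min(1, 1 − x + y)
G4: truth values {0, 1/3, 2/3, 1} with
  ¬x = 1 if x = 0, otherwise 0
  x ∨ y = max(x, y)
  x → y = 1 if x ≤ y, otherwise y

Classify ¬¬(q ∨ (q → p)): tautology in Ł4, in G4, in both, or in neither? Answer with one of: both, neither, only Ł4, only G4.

only G4

In Ł4: at p = 0, q = 1/3 the value is 2/3 — not a tautology.
In G4: every assignment gives 1 — tautology.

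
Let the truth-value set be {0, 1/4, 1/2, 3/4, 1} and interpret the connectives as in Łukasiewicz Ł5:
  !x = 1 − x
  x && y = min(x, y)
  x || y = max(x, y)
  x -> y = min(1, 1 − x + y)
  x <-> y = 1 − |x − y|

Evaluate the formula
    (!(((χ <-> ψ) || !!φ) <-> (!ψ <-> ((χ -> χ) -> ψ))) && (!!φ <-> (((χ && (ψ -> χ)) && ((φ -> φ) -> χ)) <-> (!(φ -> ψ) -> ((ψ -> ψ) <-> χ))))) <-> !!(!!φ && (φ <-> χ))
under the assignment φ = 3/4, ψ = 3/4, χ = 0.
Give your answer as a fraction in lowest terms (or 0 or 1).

1

χ <-> ψ = 0 <-> 3/4 = 1/4
!φ = !3/4 = 1/4
!!φ = !1/4 = 3/4
(χ <-> ψ) || !!φ = 1/4 || 3/4 = 3/4
!ψ = !3/4 = 1/4
χ -> χ = 0 -> 0 = 1
(χ -> χ) -> ψ = 1 -> 3/4 = 3/4
!ψ <-> ((χ -> χ) -> ψ) = 1/4 <-> 3/4 = 1/2
((χ <-> ψ) || !!φ) <-> (!ψ <-> ((χ -> χ) -> ψ)) = 3/4 <-> 1/2 = 3/4
!(((χ <-> ψ) || !!φ) <-> (!ψ <-> ((χ -> χ) -> ψ))) = !3/4 = 1/4
!φ = !3/4 = 1/4
!!φ = !1/4 = 3/4
ψ -> χ = 3/4 -> 0 = 1/4
χ && (ψ -> χ) = 0 && 1/4 = 0
φ -> φ = 3/4 -> 3/4 = 1
(φ -> φ) -> χ = 1 -> 0 = 0
(χ && (ψ -> χ)) && ((φ -> φ) -> χ) = 0 && 0 = 0
φ -> ψ = 3/4 -> 3/4 = 1
!(φ -> ψ) = !1 = 0
ψ -> ψ = 3/4 -> 3/4 = 1
(ψ -> ψ) <-> χ = 1 <-> 0 = 0
!(φ -> ψ) -> ((ψ -> ψ) <-> χ) = 0 -> 0 = 1
((χ && (ψ -> χ)) && ((φ -> φ) -> χ)) <-> (!(φ -> ψ) -> ((ψ -> ψ) <-> χ)) = 0 <-> 1 = 0
!!φ <-> (((χ && (ψ -> χ)) && ((φ -> φ) -> χ)) <-> (!(φ -> ψ) -> ((ψ -> ψ) <-> χ))) = 3/4 <-> 0 = 1/4
!(((χ <-> ψ) || !!φ) <-> (!ψ <-> ((χ -> χ) -> ψ))) && (!!φ <-> (((χ && (ψ -> χ)) && ((φ -> φ) -> χ)) <-> (!(φ -> ψ) -> ((ψ -> ψ) <-> χ)))) = 1/4 && 1/4 = 1/4
!φ = !3/4 = 1/4
!!φ = !1/4 = 3/4
φ <-> χ = 3/4 <-> 0 = 1/4
!!φ && (φ <-> χ) = 3/4 && 1/4 = 1/4
!(!!φ && (φ <-> χ)) = !1/4 = 3/4
!!(!!φ && (φ <-> χ)) = !3/4 = 1/4
(!(((χ <-> ψ) || !!φ) <-> (!ψ <-> ((χ -> χ) -> ψ))) && (!!φ <-> (((χ && (ψ -> χ)) && ((φ -> φ) -> χ)) <-> (!(φ -> ψ) -> ((ψ -> ψ) <-> χ))))) <-> !!(!!φ && (φ <-> χ)) = 1/4 <-> 1/4 = 1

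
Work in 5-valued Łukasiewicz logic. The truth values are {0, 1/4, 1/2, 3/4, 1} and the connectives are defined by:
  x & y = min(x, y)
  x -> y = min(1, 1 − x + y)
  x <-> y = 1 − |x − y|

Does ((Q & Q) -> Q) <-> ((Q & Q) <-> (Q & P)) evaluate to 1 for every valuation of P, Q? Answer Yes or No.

No

Counterexample: take P = 0, Q = 1/4.
Q & Q = 1/4 & 1/4 = 1/4
(Q & Q) -> Q = 1/4 -> 1/4 = 1
Q & Q = 1/4 & 1/4 = 1/4
Q & P = 1/4 & 0 = 0
(Q & Q) <-> (Q & P) = 1/4 <-> 0 = 3/4
((Q & Q) -> Q) <-> ((Q & Q) <-> (Q & P)) = 1 <-> 3/4 = 3/4
This gives 3/4 ≠ 1.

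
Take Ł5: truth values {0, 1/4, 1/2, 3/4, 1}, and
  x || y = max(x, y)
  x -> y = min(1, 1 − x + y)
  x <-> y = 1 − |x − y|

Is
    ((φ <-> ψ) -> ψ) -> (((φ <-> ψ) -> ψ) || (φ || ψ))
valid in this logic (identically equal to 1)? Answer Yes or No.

Yes

At φ = 1/4, ψ = 1/2, for instance:
φ <-> ψ = 1/4 <-> 1/2 = 3/4
(φ <-> ψ) -> ψ = 3/4 -> 1/2 = 3/4
φ || ψ = 1/4 || 1/2 = 1/2
((φ <-> ψ) -> ψ) || (φ || ψ) = 3/4 || 1/2 = 3/4
((φ <-> ψ) -> ψ) -> (((φ <-> ψ) -> ψ) || (φ || ψ)) = 3/4 -> 3/4 = 1
and checking the remaining 24 assignments likewise gives ≥ 1 in every case.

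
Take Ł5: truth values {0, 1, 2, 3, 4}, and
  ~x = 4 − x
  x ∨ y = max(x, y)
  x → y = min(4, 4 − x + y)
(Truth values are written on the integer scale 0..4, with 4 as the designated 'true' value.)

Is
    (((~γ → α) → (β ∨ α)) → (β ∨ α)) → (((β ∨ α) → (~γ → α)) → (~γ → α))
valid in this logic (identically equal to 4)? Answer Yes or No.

At α = 1, β = 0, γ = 3, for instance:
~γ = ~3 = 1
~γ → α = 1 → 1 = 4
β ∨ α = 0 ∨ 1 = 1
(~γ → α) → (β ∨ α) = 4 → 1 = 1
((~γ → α) → (β ∨ α)) → (β ∨ α) = 1 → 1 = 4
(β ∨ α) → (~γ → α) = 1 → 4 = 4
((β ∨ α) → (~γ → α)) → (~γ → α) = 4 → 4 = 4
(((~γ → α) → (β ∨ α)) → (β ∨ α)) → (((β ∨ α) → (~γ → α)) → (~γ → α)) = 4 → 4 = 4
and checking the remaining 124 assignments likewise gives ≥ 4 in every case.

Yes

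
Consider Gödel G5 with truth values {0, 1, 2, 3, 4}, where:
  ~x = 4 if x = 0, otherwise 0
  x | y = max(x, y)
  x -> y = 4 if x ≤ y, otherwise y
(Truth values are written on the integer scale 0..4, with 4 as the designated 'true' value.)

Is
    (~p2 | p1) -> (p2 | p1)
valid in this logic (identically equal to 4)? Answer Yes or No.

Counterexample: take p1 = 0, p2 = 0.
~p2 = ~0 = 4
~p2 | p1 = 4 | 0 = 4
p2 | p1 = 0 | 0 = 0
(~p2 | p1) -> (p2 | p1) = 4 -> 0 = 0
This gives 0 ≠ 4.

No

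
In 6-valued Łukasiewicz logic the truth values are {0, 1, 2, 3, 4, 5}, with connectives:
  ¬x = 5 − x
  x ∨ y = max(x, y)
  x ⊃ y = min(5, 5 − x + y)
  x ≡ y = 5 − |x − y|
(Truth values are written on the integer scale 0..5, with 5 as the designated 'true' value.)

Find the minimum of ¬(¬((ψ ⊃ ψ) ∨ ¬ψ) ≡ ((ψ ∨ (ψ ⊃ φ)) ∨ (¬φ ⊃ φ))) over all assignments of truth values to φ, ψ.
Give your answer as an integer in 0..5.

3

Take φ = 0, ψ = 2:
ψ ⊃ ψ = 2 ⊃ 2 = 5
¬ψ = ¬2 = 3
(ψ ⊃ ψ) ∨ ¬ψ = 5 ∨ 3 = 5
¬((ψ ⊃ ψ) ∨ ¬ψ) = ¬5 = 0
ψ ⊃ φ = 2 ⊃ 0 = 3
ψ ∨ (ψ ⊃ φ) = 2 ∨ 3 = 3
¬φ = ¬0 = 5
¬φ ⊃ φ = 5 ⊃ 0 = 0
(ψ ∨ (ψ ⊃ φ)) ∨ (¬φ ⊃ φ) = 3 ∨ 0 = 3
¬((ψ ⊃ ψ) ∨ ¬ψ) ≡ ((ψ ∨ (ψ ⊃ φ)) ∨ (¬φ ⊃ φ)) = 0 ≡ 3 = 2
¬(¬((ψ ⊃ ψ) ∨ ¬ψ) ≡ ((ψ ∨ (ψ ⊃ φ)) ∨ (¬φ ⊃ φ))) = ¬2 = 3
No assignment yields a value below 3, so this is the minimum.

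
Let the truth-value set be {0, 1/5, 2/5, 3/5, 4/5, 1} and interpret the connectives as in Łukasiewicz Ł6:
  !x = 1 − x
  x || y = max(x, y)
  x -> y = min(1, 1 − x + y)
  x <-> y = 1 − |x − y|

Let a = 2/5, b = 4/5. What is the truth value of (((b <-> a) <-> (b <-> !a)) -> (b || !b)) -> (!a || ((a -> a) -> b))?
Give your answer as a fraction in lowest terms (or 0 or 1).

4/5

b <-> a = 4/5 <-> 2/5 = 3/5
!a = !2/5 = 3/5
b <-> !a = 4/5 <-> 3/5 = 4/5
(b <-> a) <-> (b <-> !a) = 3/5 <-> 4/5 = 4/5
!b = !4/5 = 1/5
b || !b = 4/5 || 1/5 = 4/5
((b <-> a) <-> (b <-> !a)) -> (b || !b) = 4/5 -> 4/5 = 1
!a = !2/5 = 3/5
a -> a = 2/5 -> 2/5 = 1
(a -> a) -> b = 1 -> 4/5 = 4/5
!a || ((a -> a) -> b) = 3/5 || 4/5 = 4/5
(((b <-> a) <-> (b <-> !a)) -> (b || !b)) -> (!a || ((a -> a) -> b)) = 1 -> 4/5 = 4/5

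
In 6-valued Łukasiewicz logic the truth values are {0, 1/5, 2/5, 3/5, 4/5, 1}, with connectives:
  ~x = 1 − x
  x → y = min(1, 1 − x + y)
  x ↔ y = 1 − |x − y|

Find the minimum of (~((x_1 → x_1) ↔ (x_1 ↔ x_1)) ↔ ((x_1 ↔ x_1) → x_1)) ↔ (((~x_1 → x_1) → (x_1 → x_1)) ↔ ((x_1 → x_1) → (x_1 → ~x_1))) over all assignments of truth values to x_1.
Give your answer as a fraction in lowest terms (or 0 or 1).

Take x_1 = 2/5:
x_1 → x_1 = 2/5 → 2/5 = 1
x_1 ↔ x_1 = 2/5 ↔ 2/5 = 1
(x_1 → x_1) ↔ (x_1 ↔ x_1) = 1 ↔ 1 = 1
~((x_1 → x_1) ↔ (x_1 ↔ x_1)) = ~1 = 0
x_1 ↔ x_1 = 2/5 ↔ 2/5 = 1
(x_1 ↔ x_1) → x_1 = 1 → 2/5 = 2/5
~((x_1 → x_1) ↔ (x_1 ↔ x_1)) ↔ ((x_1 ↔ x_1) → x_1) = 0 ↔ 2/5 = 3/5
~x_1 = ~2/5 = 3/5
~x_1 → x_1 = 3/5 → 2/5 = 4/5
x_1 → x_1 = 2/5 → 2/5 = 1
(~x_1 → x_1) → (x_1 → x_1) = 4/5 → 1 = 1
x_1 → x_1 = 2/5 → 2/5 = 1
~x_1 = ~2/5 = 3/5
x_1 → ~x_1 = 2/5 → 3/5 = 1
(x_1 → x_1) → (x_1 → ~x_1) = 1 → 1 = 1
((~x_1 → x_1) → (x_1 → x_1)) ↔ ((x_1 → x_1) → (x_1 → ~x_1)) = 1 ↔ 1 = 1
(~((x_1 → x_1) ↔ (x_1 ↔ x_1)) ↔ ((x_1 ↔ x_1) → x_1)) ↔ (((~x_1 → x_1) → (x_1 → x_1)) ↔ ((x_1 → x_1) → (x_1 → ~x_1))) = 3/5 ↔ 1 = 3/5
No assignment yields a value below 3/5, so this is the minimum.

3/5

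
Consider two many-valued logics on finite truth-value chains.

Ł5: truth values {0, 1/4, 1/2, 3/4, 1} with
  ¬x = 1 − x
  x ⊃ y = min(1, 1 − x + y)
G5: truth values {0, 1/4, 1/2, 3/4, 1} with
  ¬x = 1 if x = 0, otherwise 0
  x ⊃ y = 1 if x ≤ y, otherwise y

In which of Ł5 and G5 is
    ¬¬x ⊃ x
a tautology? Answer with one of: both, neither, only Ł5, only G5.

only Ł5

In Ł5: every assignment gives 1 — tautology.
In G5: at x = 1/4 the value is 1/4 — not a tautology.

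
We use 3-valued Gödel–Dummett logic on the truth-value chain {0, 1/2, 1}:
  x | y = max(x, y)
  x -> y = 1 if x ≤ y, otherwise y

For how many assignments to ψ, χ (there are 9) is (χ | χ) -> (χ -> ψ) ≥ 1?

ψ = 0, χ = 0 ↦ 1  ≥
ψ = 0, χ = 1/2 ↦ 0  <
ψ = 0, χ = 1 ↦ 0  <
ψ = 1/2, χ = 0 ↦ 1  ≥
ψ = 1/2, χ = 1/2 ↦ 1  ≥
ψ = 1/2, χ = 1 ↦ 1/2  <
ψ = 1, χ = 0 ↦ 1  ≥
ψ = 1, χ = 1/2 ↦ 1  ≥
ψ = 1, χ = 1 ↦ 1  ≥
So 6 of the 9 assignments meet the threshold.

6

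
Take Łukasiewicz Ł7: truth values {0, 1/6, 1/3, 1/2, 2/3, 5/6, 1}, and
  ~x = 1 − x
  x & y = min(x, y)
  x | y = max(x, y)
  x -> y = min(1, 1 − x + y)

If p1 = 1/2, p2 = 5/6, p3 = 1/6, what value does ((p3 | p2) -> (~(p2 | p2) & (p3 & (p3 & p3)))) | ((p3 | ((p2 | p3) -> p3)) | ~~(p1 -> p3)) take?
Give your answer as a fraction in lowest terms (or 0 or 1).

2/3

p3 | p2 = 1/6 | 5/6 = 5/6
p2 | p2 = 5/6 | 5/6 = 5/6
~(p2 | p2) = ~5/6 = 1/6
p3 & p3 = 1/6 & 1/6 = 1/6
p3 & (p3 & p3) = 1/6 & 1/6 = 1/6
~(p2 | p2) & (p3 & (p3 & p3)) = 1/6 & 1/6 = 1/6
(p3 | p2) -> (~(p2 | p2) & (p3 & (p3 & p3))) = 5/6 -> 1/6 = 1/3
p2 | p3 = 5/6 | 1/6 = 5/6
(p2 | p3) -> p3 = 5/6 -> 1/6 = 1/3
p3 | ((p2 | p3) -> p3) = 1/6 | 1/3 = 1/3
p1 -> p3 = 1/2 -> 1/6 = 2/3
~(p1 -> p3) = ~2/3 = 1/3
~~(p1 -> p3) = ~1/3 = 2/3
(p3 | ((p2 | p3) -> p3)) | ~~(p1 -> p3) = 1/3 | 2/3 = 2/3
((p3 | p2) -> (~(p2 | p2) & (p3 & (p3 & p3)))) | ((p3 | ((p2 | p3) -> p3)) | ~~(p1 -> p3)) = 1/3 | 2/3 = 2/3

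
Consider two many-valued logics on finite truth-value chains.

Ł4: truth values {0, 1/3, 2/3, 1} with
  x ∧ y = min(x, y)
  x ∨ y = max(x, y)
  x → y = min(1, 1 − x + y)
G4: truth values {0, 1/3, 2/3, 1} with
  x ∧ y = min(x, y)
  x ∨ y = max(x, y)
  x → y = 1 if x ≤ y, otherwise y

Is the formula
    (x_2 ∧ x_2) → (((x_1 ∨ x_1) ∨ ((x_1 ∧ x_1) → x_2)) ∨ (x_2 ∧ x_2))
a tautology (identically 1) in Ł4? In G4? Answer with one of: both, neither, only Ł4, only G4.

both

In Ł4: every assignment gives 1 — tautology.
In G4: every assignment gives 1 — tautology.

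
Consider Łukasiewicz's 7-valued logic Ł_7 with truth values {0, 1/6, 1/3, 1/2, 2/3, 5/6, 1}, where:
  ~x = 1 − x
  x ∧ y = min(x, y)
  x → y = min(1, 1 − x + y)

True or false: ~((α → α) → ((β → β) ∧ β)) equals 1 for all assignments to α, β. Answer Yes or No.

Counterexample: take α = 0, β = 1/6.
α → α = 0 → 0 = 1
β → β = 1/6 → 1/6 = 1
(β → β) ∧ β = 1 ∧ 1/6 = 1/6
(α → α) → ((β → β) ∧ β) = 1 → 1/6 = 1/6
~((α → α) → ((β → β) ∧ β)) = ~1/6 = 5/6
This gives 5/6 ≠ 1.

No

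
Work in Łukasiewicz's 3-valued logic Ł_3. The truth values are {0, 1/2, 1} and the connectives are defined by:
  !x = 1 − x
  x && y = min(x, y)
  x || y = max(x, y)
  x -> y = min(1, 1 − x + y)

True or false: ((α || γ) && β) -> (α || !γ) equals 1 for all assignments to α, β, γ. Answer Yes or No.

Counterexample: take α = 0, β = 1/2, γ = 1.
α || γ = 0 || 1 = 1
(α || γ) && β = 1 && 1/2 = 1/2
!γ = !1 = 0
α || !γ = 0 || 0 = 0
((α || γ) && β) -> (α || !γ) = 1/2 -> 0 = 1/2
This gives 1/2 ≠ 1.

No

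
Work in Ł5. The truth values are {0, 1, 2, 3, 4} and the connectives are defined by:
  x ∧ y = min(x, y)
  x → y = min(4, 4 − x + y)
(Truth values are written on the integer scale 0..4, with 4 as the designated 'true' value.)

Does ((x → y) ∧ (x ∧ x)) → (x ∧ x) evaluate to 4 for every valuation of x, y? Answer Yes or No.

Yes

At x = 1, y = 2, for instance:
x → y = 1 → 2 = 4
x ∧ x = 1 ∧ 1 = 1
(x → y) ∧ (x ∧ x) = 4 ∧ 1 = 1
((x → y) ∧ (x ∧ x)) → (x ∧ x) = 1 → 1 = 4
and checking the remaining 24 assignments likewise gives ≥ 4 in every case.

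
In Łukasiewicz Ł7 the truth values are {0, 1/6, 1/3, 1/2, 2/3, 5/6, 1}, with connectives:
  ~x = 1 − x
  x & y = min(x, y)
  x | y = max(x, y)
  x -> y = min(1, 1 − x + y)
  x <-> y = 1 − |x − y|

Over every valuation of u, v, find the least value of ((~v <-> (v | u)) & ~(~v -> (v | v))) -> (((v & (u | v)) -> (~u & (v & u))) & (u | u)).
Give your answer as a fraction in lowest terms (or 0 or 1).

2/3

Take u = 0, v = 1/6:
~v = ~1/6 = 5/6
v | u = 1/6 | 0 = 1/6
~v <-> (v | u) = 5/6 <-> 1/6 = 1/3
~v = ~1/6 = 5/6
v | v = 1/6 | 1/6 = 1/6
~v -> (v | v) = 5/6 -> 1/6 = 1/3
~(~v -> (v | v)) = ~1/3 = 2/3
(~v <-> (v | u)) & ~(~v -> (v | v)) = 1/3 & 2/3 = 1/3
u | v = 0 | 1/6 = 1/6
v & (u | v) = 1/6 & 1/6 = 1/6
~u = ~0 = 1
v & u = 1/6 & 0 = 0
~u & (v & u) = 1 & 0 = 0
(v & (u | v)) -> (~u & (v & u)) = 1/6 -> 0 = 5/6
u | u = 0 | 0 = 0
((v & (u | v)) -> (~u & (v & u))) & (u | u) = 5/6 & 0 = 0
((~v <-> (v | u)) & ~(~v -> (v | v))) -> (((v & (u | v)) -> (~u & (v & u))) & (u | u)) = 1/3 -> 0 = 2/3
No assignment yields a value below 2/3, so this is the minimum.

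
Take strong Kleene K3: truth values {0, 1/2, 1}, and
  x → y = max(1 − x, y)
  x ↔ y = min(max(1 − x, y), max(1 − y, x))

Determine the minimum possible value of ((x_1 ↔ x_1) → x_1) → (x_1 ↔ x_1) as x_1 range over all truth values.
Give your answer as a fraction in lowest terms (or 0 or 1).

1/2

Take x_1 = 1/2:
x_1 ↔ x_1 = 1/2 ↔ 1/2 = 1/2
(x_1 ↔ x_1) → x_1 = 1/2 → 1/2 = 1/2
x_1 ↔ x_1 = 1/2 ↔ 1/2 = 1/2
((x_1 ↔ x_1) → x_1) → (x_1 ↔ x_1) = 1/2 → 1/2 = 1/2
No assignment yields a value below 1/2, so this is the minimum.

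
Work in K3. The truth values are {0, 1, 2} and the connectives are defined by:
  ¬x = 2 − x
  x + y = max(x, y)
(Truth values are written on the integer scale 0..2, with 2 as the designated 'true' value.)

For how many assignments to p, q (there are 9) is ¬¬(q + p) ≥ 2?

5

p = 0, q = 0 ↦ 0  <
p = 0, q = 1 ↦ 1  <
p = 0, q = 2 ↦ 2  ≥
p = 1, q = 0 ↦ 1  <
p = 1, q = 1 ↦ 1  <
p = 1, q = 2 ↦ 2  ≥
p = 2, q = 0 ↦ 2  ≥
p = 2, q = 1 ↦ 2  ≥
p = 2, q = 2 ↦ 2  ≥
So 5 of the 9 assignments meet the threshold.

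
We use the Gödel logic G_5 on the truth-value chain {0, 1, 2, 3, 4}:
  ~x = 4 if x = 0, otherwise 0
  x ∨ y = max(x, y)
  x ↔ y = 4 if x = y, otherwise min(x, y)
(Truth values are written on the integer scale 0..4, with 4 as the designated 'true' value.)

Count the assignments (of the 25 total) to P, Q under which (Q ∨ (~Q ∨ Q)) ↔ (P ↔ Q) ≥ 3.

value 4: 8 assignments (counts)
value 3: 2 assignments (counts)
value 2: 3 assignments
value 1: 4 assignments
value 0: 8 assignments
So 10 of the 25 assignments meet the threshold.

10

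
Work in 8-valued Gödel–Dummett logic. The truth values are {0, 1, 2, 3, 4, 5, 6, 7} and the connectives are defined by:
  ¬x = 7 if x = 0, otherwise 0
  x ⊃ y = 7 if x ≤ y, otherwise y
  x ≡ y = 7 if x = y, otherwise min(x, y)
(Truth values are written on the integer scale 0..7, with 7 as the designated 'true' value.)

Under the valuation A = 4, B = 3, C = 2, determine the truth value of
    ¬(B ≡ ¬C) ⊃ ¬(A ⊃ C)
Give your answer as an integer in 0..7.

¬C = ¬2 = 0
B ≡ ¬C = 3 ≡ 0 = 0
¬(B ≡ ¬C) = ¬0 = 7
A ⊃ C = 4 ⊃ 2 = 2
¬(A ⊃ C) = ¬2 = 0
¬(B ≡ ¬C) ⊃ ¬(A ⊃ C) = 7 ⊃ 0 = 0

0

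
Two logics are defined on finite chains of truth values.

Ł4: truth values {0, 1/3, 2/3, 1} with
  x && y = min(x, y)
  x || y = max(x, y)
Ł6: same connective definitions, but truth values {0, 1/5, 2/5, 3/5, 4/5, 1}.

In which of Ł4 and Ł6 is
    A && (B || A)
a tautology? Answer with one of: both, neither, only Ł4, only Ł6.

neither

In Ł4: at A = 0, B = 0 the value is 0 — not a tautology.
In Ł6: at A = 0, B = 0 the value is 0 — not a tautology.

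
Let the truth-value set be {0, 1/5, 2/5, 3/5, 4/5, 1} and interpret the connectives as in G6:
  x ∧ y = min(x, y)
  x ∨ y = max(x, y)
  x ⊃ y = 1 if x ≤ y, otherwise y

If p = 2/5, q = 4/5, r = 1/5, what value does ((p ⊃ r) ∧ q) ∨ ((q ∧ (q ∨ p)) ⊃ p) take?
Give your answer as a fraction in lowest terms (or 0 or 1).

p ⊃ r = 2/5 ⊃ 1/5 = 1/5
(p ⊃ r) ∧ q = 1/5 ∧ 4/5 = 1/5
q ∨ p = 4/5 ∨ 2/5 = 4/5
q ∧ (q ∨ p) = 4/5 ∧ 4/5 = 4/5
(q ∧ (q ∨ p)) ⊃ p = 4/5 ⊃ 2/5 = 2/5
((p ⊃ r) ∧ q) ∨ ((q ∧ (q ∨ p)) ⊃ p) = 1/5 ∨ 2/5 = 2/5

2/5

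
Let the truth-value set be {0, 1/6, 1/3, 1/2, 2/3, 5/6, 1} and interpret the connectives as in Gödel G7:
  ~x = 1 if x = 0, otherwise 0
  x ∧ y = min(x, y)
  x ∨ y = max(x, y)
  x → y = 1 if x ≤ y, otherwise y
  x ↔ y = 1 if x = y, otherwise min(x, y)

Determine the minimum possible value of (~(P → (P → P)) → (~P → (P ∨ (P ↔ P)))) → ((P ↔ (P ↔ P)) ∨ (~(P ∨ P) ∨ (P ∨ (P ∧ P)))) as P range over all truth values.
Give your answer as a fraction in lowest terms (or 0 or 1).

Take P = 1/6:
P → P = 1/6 → 1/6 = 1
P → (P → P) = 1/6 → 1 = 1
~(P → (P → P)) = ~1 = 0
~P = ~1/6 = 0
P ↔ P = 1/6 ↔ 1/6 = 1
P ∨ (P ↔ P) = 1/6 ∨ 1 = 1
~P → (P ∨ (P ↔ P)) = 0 → 1 = 1
~(P → (P → P)) → (~P → (P ∨ (P ↔ P))) = 0 → 1 = 1
P ↔ P = 1/6 ↔ 1/6 = 1
P ↔ (P ↔ P) = 1/6 ↔ 1 = 1/6
P ∨ P = 1/6 ∨ 1/6 = 1/6
~(P ∨ P) = ~1/6 = 0
P ∧ P = 1/6 ∧ 1/6 = 1/6
P ∨ (P ∧ P) = 1/6 ∨ 1/6 = 1/6
~(P ∨ P) ∨ (P ∨ (P ∧ P)) = 0 ∨ 1/6 = 1/6
(P ↔ (P ↔ P)) ∨ (~(P ∨ P) ∨ (P ∨ (P ∧ P))) = 1/6 ∨ 1/6 = 1/6
(~(P → (P → P)) → (~P → (P ∨ (P ↔ P)))) → ((P ↔ (P ↔ P)) ∨ (~(P ∨ P) ∨ (P ∨ (P ∧ P)))) = 1 → 1/6 = 1/6
No assignment yields a value below 1/6, so this is the minimum.

1/6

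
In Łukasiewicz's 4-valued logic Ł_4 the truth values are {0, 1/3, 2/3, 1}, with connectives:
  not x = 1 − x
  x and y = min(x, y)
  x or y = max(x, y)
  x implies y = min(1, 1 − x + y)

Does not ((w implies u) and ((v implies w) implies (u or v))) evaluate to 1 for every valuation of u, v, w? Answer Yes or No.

Counterexample: take u = 0, v = 1/3, w = 0.
w implies u = 0 implies 0 = 1
v implies w = 1/3 implies 0 = 2/3
u or v = 0 or 1/3 = 1/3
(v implies w) implies (u or v) = 2/3 implies 1/3 = 2/3
(w implies u) and ((v implies w) implies (u or v)) = 1 and 2/3 = 2/3
not ((w implies u) and ((v implies w) implies (u or v))) = not 2/3 = 1/3
This gives 1/3 ≠ 1.

No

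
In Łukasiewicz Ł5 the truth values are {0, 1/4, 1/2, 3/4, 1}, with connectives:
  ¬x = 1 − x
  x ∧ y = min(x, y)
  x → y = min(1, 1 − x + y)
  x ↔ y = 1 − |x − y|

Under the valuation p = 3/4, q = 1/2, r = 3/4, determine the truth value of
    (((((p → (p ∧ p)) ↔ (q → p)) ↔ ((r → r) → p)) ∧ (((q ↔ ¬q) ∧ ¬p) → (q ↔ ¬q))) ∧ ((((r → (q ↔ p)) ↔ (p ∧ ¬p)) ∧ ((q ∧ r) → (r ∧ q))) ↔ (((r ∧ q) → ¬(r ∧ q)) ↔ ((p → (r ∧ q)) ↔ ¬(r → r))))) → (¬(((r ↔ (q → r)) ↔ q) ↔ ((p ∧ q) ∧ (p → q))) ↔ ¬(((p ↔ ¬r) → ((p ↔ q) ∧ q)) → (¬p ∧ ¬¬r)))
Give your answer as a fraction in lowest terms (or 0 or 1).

3/4

p ∧ p = 3/4 ∧ 3/4 = 3/4
p → (p ∧ p) = 3/4 → 3/4 = 1
q → p = 1/2 → 3/4 = 1
(p → (p ∧ p)) ↔ (q → p) = 1 ↔ 1 = 1
r → r = 3/4 → 3/4 = 1
(r → r) → p = 1 → 3/4 = 3/4
((p → (p ∧ p)) ↔ (q → p)) ↔ ((r → r) → p) = 1 ↔ 3/4 = 3/4
¬q = ¬1/2 = 1/2
q ↔ ¬q = 1/2 ↔ 1/2 = 1
¬p = ¬3/4 = 1/4
(q ↔ ¬q) ∧ ¬p = 1 ∧ 1/4 = 1/4
¬q = ¬1/2 = 1/2
q ↔ ¬q = 1/2 ↔ 1/2 = 1
((q ↔ ¬q) ∧ ¬p) → (q ↔ ¬q) = 1/4 → 1 = 1
(((p → (p ∧ p)) ↔ (q → p)) ↔ ((r → r) → p)) ∧ (((q ↔ ¬q) ∧ ¬p) → (q ↔ ¬q)) = 3/4 ∧ 1 = 3/4
q ↔ p = 1/2 ↔ 3/4 = 3/4
r → (q ↔ p) = 3/4 → 3/4 = 1
¬p = ¬3/4 = 1/4
p ∧ ¬p = 3/4 ∧ 1/4 = 1/4
(r → (q ↔ p)) ↔ (p ∧ ¬p) = 1 ↔ 1/4 = 1/4
q ∧ r = 1/2 ∧ 3/4 = 1/2
r ∧ q = 3/4 ∧ 1/2 = 1/2
(q ∧ r) → (r ∧ q) = 1/2 → 1/2 = 1
((r → (q ↔ p)) ↔ (p ∧ ¬p)) ∧ ((q ∧ r) → (r ∧ q)) = 1/4 ∧ 1 = 1/4
r ∧ q = 3/4 ∧ 1/2 = 1/2
r ∧ q = 3/4 ∧ 1/2 = 1/2
¬(r ∧ q) = ¬1/2 = 1/2
(r ∧ q) → ¬(r ∧ q) = 1/2 → 1/2 = 1
r ∧ q = 3/4 ∧ 1/2 = 1/2
p → (r ∧ q) = 3/4 → 1/2 = 3/4
r → r = 3/4 → 3/4 = 1
¬(r → r) = ¬1 = 0
(p → (r ∧ q)) ↔ ¬(r → r) = 3/4 ↔ 0 = 1/4
((r ∧ q) → ¬(r ∧ q)) ↔ ((p → (r ∧ q)) ↔ ¬(r → r)) = 1 ↔ 1/4 = 1/4
(((r → (q ↔ p)) ↔ (p ∧ ¬p)) ∧ ((q ∧ r) → (r ∧ q))) ↔ (((r ∧ q) → ¬(r ∧ q)) ↔ ((p → (r ∧ q)) ↔ ¬(r → r))) = 1/4 ↔ 1/4 = 1
((((p → (p ∧ p)) ↔ (q → p)) ↔ ((r → r) → p)) ∧ (((q ↔ ¬q) ∧ ¬p) → (q ↔ ¬q))) ∧ ((((r → (q ↔ p)) ↔ (p ∧ ¬p)) ∧ ((q ∧ r) → (r ∧ q))) ↔ (((r ∧ q) → ¬(r ∧ q)) ↔ ((p → (r ∧ q)) ↔ ¬(r → r)))) = 3/4 ∧ 1 = 3/4
q → r = 1/2 → 3/4 = 1
r ↔ (q → r) = 3/4 ↔ 1 = 3/4
(r ↔ (q → r)) ↔ q = 3/4 ↔ 1/2 = 3/4
p ∧ q = 3/4 ∧ 1/2 = 1/2
p → q = 3/4 → 1/2 = 3/4
(p ∧ q) ∧ (p → q) = 1/2 ∧ 3/4 = 1/2
((r ↔ (q → r)) ↔ q) ↔ ((p ∧ q) ∧ (p → q)) = 3/4 ↔ 1/2 = 3/4
¬(((r ↔ (q → r)) ↔ q) ↔ ((p ∧ q) ∧ (p → q))) = ¬3/4 = 1/4
¬r = ¬3/4 = 1/4
p ↔ ¬r = 3/4 ↔ 1/4 = 1/2
p ↔ q = 3/4 ↔ 1/2 = 3/4
(p ↔ q) ∧ q = 3/4 ∧ 1/2 = 1/2
(p ↔ ¬r) → ((p ↔ q) ∧ q) = 1/2 → 1/2 = 1
¬p = ¬3/4 = 1/4
¬r = ¬3/4 = 1/4
¬¬r = ¬1/4 = 3/4
¬p ∧ ¬¬r = 1/4 ∧ 3/4 = 1/4
((p ↔ ¬r) → ((p ↔ q) ∧ q)) → (¬p ∧ ¬¬r) = 1 → 1/4 = 1/4
¬(((p ↔ ¬r) → ((p ↔ q) ∧ q)) → (¬p ∧ ¬¬r)) = ¬1/4 = 3/4
¬(((r ↔ (q → r)) ↔ q) ↔ ((p ∧ q) ∧ (p → q))) ↔ ¬(((p ↔ ¬r) → ((p ↔ q) ∧ q)) → (¬p ∧ ¬¬r)) = 1/4 ↔ 3/4 = 1/2
(((((p → (p ∧ p)) ↔ (q → p)) ↔ ((r → r) → p)) ∧ (((q ↔ ¬q) ∧ ¬p) → (q ↔ ¬q))) ∧ ((((r → (q ↔ p)) ↔ (p ∧ ¬p)) ∧ ((q ∧ r) → (r ∧ q))) ↔ (((r ∧ q) → ¬(r ∧ q)) ↔ ((p → (r ∧ q)) ↔ ¬(r → r))))) → (¬(((r ↔ (q → r)) ↔ q) ↔ ((p ∧ q) ∧ (p → q))) ↔ ¬(((p ↔ ¬r) → ((p ↔ q) ∧ q)) → (¬p ∧ ¬¬r))) = 3/4 → 1/2 = 3/4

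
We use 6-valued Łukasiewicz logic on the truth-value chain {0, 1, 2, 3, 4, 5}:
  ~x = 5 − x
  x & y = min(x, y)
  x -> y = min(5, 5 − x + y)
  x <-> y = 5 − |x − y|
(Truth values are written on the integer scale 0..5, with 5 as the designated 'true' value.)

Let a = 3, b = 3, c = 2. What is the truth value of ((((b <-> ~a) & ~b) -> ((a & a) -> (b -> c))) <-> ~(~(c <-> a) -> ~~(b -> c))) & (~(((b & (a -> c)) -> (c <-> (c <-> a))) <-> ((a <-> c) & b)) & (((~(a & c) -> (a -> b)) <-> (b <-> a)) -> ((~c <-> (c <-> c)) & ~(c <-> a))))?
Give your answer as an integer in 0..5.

0

~a = ~3 = 2
b <-> ~a = 3 <-> 2 = 4
~b = ~3 = 2
(b <-> ~a) & ~b = 4 & 2 = 2
a & a = 3 & 3 = 3
b -> c = 3 -> 2 = 4
(a & a) -> (b -> c) = 3 -> 4 = 5
((b <-> ~a) & ~b) -> ((a & a) -> (b -> c)) = 2 -> 5 = 5
c <-> a = 2 <-> 3 = 4
~(c <-> a) = ~4 = 1
b -> c = 3 -> 2 = 4
~(b -> c) = ~4 = 1
~~(b -> c) = ~1 = 4
~(c <-> a) -> ~~(b -> c) = 1 -> 4 = 5
~(~(c <-> a) -> ~~(b -> c)) = ~5 = 0
(((b <-> ~a) & ~b) -> ((a & a) -> (b -> c))) <-> ~(~(c <-> a) -> ~~(b -> c)) = 5 <-> 0 = 0
a -> c = 3 -> 2 = 4
b & (a -> c) = 3 & 4 = 3
c <-> a = 2 <-> 3 = 4
c <-> (c <-> a) = 2 <-> 4 = 3
(b & (a -> c)) -> (c <-> (c <-> a)) = 3 -> 3 = 5
a <-> c = 3 <-> 2 = 4
(a <-> c) & b = 4 & 3 = 3
((b & (a -> c)) -> (c <-> (c <-> a))) <-> ((a <-> c) & b) = 5 <-> 3 = 3
~(((b & (a -> c)) -> (c <-> (c <-> a))) <-> ((a <-> c) & b)) = ~3 = 2
a & c = 3 & 2 = 2
~(a & c) = ~2 = 3
a -> b = 3 -> 3 = 5
~(a & c) -> (a -> b) = 3 -> 5 = 5
b <-> a = 3 <-> 3 = 5
(~(a & c) -> (a -> b)) <-> (b <-> a) = 5 <-> 5 = 5
~c = ~2 = 3
c <-> c = 2 <-> 2 = 5
~c <-> (c <-> c) = 3 <-> 5 = 3
c <-> a = 2 <-> 3 = 4
~(c <-> a) = ~4 = 1
(~c <-> (c <-> c)) & ~(c <-> a) = 3 & 1 = 1
((~(a & c) -> (a -> b)) <-> (b <-> a)) -> ((~c <-> (c <-> c)) & ~(c <-> a)) = 5 -> 1 = 1
~(((b & (a -> c)) -> (c <-> (c <-> a))) <-> ((a <-> c) & b)) & (((~(a & c) -> (a -> b)) <-> (b <-> a)) -> ((~c <-> (c <-> c)) & ~(c <-> a))) = 2 & 1 = 1
((((b <-> ~a) & ~b) -> ((a & a) -> (b -> c))) <-> ~(~(c <-> a) -> ~~(b -> c))) & (~(((b & (a -> c)) -> (c <-> (c <-> a))) <-> ((a <-> c) & b)) & (((~(a & c) -> (a -> b)) <-> (b <-> a)) -> ((~c <-> (c <-> c)) & ~(c <-> a)))) = 0 & 1 = 0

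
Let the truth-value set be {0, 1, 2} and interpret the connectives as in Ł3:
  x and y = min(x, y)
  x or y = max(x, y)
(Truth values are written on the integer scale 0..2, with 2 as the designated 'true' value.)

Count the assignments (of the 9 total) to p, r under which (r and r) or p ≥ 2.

5

p = 0, r = 0 ↦ 0  <
p = 0, r = 1 ↦ 1  <
p = 0, r = 2 ↦ 2  ≥
p = 1, r = 0 ↦ 1  <
p = 1, r = 1 ↦ 1  <
p = 1, r = 2 ↦ 2  ≥
p = 2, r = 0 ↦ 2  ≥
p = 2, r = 1 ↦ 2  ≥
p = 2, r = 2 ↦ 2  ≥
So 5 of the 9 assignments meet the threshold.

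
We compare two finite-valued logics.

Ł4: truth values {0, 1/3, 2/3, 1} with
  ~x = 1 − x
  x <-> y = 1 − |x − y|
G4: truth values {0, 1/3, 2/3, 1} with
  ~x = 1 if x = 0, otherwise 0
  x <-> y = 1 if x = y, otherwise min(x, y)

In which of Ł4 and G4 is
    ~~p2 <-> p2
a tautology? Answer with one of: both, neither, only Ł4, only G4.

only Ł4

In Ł4: every assignment gives 1 — tautology.
In G4: at p2 = 1/3 the value is 1/3 — not a tautology.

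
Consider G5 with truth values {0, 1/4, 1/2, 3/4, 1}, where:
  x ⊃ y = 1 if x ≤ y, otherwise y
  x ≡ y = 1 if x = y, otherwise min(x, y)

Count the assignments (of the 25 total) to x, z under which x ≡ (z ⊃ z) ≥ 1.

5

value 1: 5 assignments (counts)
value 3/4: 5 assignments
value 1/2: 5 assignments
value 1/4: 5 assignments
value 0: 5 assignments
So 5 of the 25 assignments meet the threshold.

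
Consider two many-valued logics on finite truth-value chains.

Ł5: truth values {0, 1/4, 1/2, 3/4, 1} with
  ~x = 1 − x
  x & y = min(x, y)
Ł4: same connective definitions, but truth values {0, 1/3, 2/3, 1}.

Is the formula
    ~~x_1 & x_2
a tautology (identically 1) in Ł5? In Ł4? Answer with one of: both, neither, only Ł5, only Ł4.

In Ł5: at x_1 = 0, x_2 = 0 the value is 0 — not a tautology.
In Ł4: at x_1 = 0, x_2 = 0 the value is 0 — not a tautology.

neither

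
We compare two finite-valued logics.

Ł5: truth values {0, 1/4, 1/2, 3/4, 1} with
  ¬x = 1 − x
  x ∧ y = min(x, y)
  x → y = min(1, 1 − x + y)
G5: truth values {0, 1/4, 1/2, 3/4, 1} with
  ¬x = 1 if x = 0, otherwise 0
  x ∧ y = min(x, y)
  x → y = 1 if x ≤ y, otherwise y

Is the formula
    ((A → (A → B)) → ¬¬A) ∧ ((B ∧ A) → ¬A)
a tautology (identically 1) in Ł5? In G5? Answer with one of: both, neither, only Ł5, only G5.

In Ł5: at A = 0, B = 0 the value is 0 — not a tautology.
In G5: at A = 0, B = 0 the value is 0 — not a tautology.

neither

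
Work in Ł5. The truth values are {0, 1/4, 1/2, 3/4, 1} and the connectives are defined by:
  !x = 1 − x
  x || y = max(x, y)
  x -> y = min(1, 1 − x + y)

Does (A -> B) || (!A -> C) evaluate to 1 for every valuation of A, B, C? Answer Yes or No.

No

Counterexample: take A = 1/4, B = 0, C = 0.
A -> B = 1/4 -> 0 = 3/4
!A = !1/4 = 3/4
!A -> C = 3/4 -> 0 = 1/4
(A -> B) || (!A -> C) = 3/4 || 1/4 = 3/4
This gives 3/4 ≠ 1.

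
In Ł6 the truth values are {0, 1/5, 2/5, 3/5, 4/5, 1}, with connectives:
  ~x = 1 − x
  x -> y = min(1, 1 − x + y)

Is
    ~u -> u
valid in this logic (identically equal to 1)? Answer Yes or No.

Counterexample: take u = 0.
~u = ~0 = 1
~u -> u = 1 -> 0 = 0
This gives 0 ≠ 1.

No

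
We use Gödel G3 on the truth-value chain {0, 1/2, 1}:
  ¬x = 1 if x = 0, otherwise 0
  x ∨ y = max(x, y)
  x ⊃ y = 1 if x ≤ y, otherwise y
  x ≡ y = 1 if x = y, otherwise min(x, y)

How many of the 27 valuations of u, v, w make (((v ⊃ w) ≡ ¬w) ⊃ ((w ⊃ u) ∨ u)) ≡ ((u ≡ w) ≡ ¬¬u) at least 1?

12

value 1: 12 assignments (counts)
value 1/2: 6 assignments
value 0: 9 assignments
So 12 of the 27 assignments meet the threshold.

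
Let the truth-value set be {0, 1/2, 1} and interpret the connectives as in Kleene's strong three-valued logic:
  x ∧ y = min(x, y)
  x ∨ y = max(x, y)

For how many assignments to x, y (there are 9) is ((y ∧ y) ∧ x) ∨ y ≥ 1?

x = 0, y = 0 ↦ 0  <
x = 0, y = 1/2 ↦ 1/2  <
x = 0, y = 1 ↦ 1  ≥
x = 1/2, y = 0 ↦ 0  <
x = 1/2, y = 1/2 ↦ 1/2  <
x = 1/2, y = 1 ↦ 1  ≥
x = 1, y = 0 ↦ 0  <
x = 1, y = 1/2 ↦ 1/2  <
x = 1, y = 1 ↦ 1  ≥
So 3 of the 9 assignments meet the threshold.

3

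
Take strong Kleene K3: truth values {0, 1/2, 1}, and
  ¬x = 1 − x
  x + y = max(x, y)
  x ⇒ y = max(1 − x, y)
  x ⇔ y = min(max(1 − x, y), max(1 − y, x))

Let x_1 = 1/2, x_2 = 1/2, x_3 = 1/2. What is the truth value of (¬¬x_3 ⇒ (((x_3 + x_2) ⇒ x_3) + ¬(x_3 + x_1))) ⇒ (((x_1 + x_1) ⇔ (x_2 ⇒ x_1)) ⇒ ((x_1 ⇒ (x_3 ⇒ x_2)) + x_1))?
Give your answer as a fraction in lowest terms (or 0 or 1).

1/2

¬x_3 = ¬1/2 = 1/2
¬¬x_3 = ¬1/2 = 1/2
x_3 + x_2 = 1/2 + 1/2 = 1/2
(x_3 + x_2) ⇒ x_3 = 1/2 ⇒ 1/2 = 1/2
x_3 + x_1 = 1/2 + 1/2 = 1/2
¬(x_3 + x_1) = ¬1/2 = 1/2
((x_3 + x_2) ⇒ x_3) + ¬(x_3 + x_1) = 1/2 + 1/2 = 1/2
¬¬x_3 ⇒ (((x_3 + x_2) ⇒ x_3) + ¬(x_3 + x_1)) = 1/2 ⇒ 1/2 = 1/2
x_1 + x_1 = 1/2 + 1/2 = 1/2
x_2 ⇒ x_1 = 1/2 ⇒ 1/2 = 1/2
(x_1 + x_1) ⇔ (x_2 ⇒ x_1) = 1/2 ⇔ 1/2 = 1/2
x_3 ⇒ x_2 = 1/2 ⇒ 1/2 = 1/2
x_1 ⇒ (x_3 ⇒ x_2) = 1/2 ⇒ 1/2 = 1/2
(x_1 ⇒ (x_3 ⇒ x_2)) + x_1 = 1/2 + 1/2 = 1/2
((x_1 + x_1) ⇔ (x_2 ⇒ x_1)) ⇒ ((x_1 ⇒ (x_3 ⇒ x_2)) + x_1) = 1/2 ⇒ 1/2 = 1/2
(¬¬x_3 ⇒ (((x_3 + x_2) ⇒ x_3) + ¬(x_3 + x_1))) ⇒ (((x_1 + x_1) ⇔ (x_2 ⇒ x_1)) ⇒ ((x_1 ⇒ (x_3 ⇒ x_2)) + x_1)) = 1/2 ⇒ 1/2 = 1/2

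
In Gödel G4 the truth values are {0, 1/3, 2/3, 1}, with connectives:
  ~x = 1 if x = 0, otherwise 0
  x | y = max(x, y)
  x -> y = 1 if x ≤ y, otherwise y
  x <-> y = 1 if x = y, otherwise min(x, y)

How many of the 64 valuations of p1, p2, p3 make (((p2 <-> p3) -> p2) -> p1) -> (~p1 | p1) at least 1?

59

value 1: 59 assignments (counts)
value 2/3: 3 assignments
value 1/3: 2 assignments
So 59 of the 64 assignments meet the threshold.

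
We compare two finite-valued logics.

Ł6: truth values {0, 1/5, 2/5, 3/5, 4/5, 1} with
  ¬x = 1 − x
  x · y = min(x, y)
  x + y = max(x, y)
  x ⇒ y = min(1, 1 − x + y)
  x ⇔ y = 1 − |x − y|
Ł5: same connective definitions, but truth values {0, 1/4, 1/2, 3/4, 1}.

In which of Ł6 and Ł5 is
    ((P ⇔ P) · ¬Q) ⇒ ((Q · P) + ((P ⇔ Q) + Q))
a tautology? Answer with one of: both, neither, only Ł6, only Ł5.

In Ł6: at P = 1/5, Q = 0 the value is 4/5 — not a tautology.
In Ł5: at P = 1/4, Q = 0 the value is 3/4 — not a tautology.

neither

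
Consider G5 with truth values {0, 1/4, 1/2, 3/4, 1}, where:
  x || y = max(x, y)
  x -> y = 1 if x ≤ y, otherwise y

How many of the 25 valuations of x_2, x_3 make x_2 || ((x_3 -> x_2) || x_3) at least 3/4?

value 1: 19 assignments (counts)
value 3/4: 3 assignments (counts)
value 1/2: 2 assignments
value 1/4: 1 assignment
So 22 of the 25 assignments meet the threshold.

22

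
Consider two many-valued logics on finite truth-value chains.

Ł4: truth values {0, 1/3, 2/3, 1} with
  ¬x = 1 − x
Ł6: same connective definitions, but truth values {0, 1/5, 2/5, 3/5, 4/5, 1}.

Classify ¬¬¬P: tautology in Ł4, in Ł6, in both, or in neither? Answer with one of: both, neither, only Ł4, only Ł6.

In Ł4: at P = 1/3 the value is 2/3 — not a tautology.
In Ł6: at P = 1/5 the value is 4/5 — not a tautology.

neither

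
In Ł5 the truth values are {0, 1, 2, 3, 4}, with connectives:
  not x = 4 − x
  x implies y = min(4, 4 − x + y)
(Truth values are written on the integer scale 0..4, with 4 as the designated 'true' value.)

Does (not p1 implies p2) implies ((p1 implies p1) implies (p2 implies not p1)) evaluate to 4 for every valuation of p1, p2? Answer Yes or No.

No

Counterexample: take p1 = 1, p2 = 4.
not p1 = not 1 = 3
not p1 implies p2 = 3 implies 4 = 4
p1 implies p1 = 1 implies 1 = 4
not p1 = not 1 = 3
p2 implies not p1 = 4 implies 3 = 3
(p1 implies p1) implies (p2 implies not p1) = 4 implies 3 = 3
(not p1 implies p2) implies ((p1 implies p1) implies (p2 implies not p1)) = 4 implies 3 = 3
This gives 3 ≠ 4.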